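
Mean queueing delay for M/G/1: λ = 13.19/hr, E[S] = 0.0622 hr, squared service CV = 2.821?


ρ = λ·E[S] = 13.19·0.0622 = 0.8204
E[S²] = E[S]²(1+C_s²) = 0.0622²·(1+2.821) = 0.014783
Wq = λ·E[S²]/(2(1−ρ)) = 13.19·0.014783/(2·0.1796) = 0.54289 hr

Final: 0.54289 hr


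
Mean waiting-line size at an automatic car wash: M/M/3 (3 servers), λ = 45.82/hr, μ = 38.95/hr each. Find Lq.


a = λ/μ = 1.1764; ρ = a/3 = 0.3921
P₀ = 0.301689
Lq = P₀·a^c·ρ / (c!·(1−ρ)²) = 0.301689·1.62796·0.3921/(6·0.36951)
= 0.08687

Final: 0.08687


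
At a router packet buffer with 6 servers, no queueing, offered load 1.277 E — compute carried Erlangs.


B(6,1.277) = 0.001680 (Erlang-B)
Carried load = a(1 − B) = 1.277·(1 − 0.001680) = 1.277·0.998320 = 1.2749 E

Final: 1.2749 Erlangs


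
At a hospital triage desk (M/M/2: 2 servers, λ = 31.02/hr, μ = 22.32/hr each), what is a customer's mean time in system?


a = 1.3898; ρ = 0.6949; P₀ = 0.180016
Lq = P₀·a^c·ρ/(c!(1−ρ)²) = 1.29774
Wq = Lq/λ = 1.29774/31.02 = 0.04184 hr
W = Wq + 1/μ = 0.04184 + 0.04480 = 0.08664 hr

Final: 0.08664 hr


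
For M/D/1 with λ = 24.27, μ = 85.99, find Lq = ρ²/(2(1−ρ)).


ρ = 24.27/85.99 = 0.2822
M/D/1: Lq = ρ²/(2(1−ρ)) = 0.07966/(2·0.7178) = 0.05549

Final: 0.05549


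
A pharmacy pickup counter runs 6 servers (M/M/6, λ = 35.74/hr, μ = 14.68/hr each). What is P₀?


a = λ/μ = 35.74/14.68 = 2.4346; ρ = a/c = 0.4058
Σ_{k=0}^{5} a^k/k! (terms k=0..5) = 1.00000 + 2.43460 + 2.96365 + 2.40511 + 1.46387 + 0.71279 = 10.98002
Tail: a^6/(6!(1−ρ)) = 208.24326/(720·0.5942) = 0.48672
P₀ = 1/(10.98002 + 0.48672) = 1/11.46674 = 0.087209

Final: 0.087209


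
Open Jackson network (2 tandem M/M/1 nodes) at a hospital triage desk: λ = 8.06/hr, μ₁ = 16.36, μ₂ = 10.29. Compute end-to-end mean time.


Each node sees arrival rate λ = 8.06/hr (tandem ⇒ throughput preserved).
W₁ = 1/(μ₁−λ) = 1/(16.36−8.06) = 0.12048 hr
W₂ = 1/(μ₂−λ) = 1/(10.29−8.06) = 0.44843 hr
W_total = W₁ + W₂ = 0.12048 + 0.44843 = 0.56891 hr

Final: 0.56891 hr


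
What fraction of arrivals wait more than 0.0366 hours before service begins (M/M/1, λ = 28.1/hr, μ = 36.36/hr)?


ρ = 28.1/36.36 = 0.7728
P(Wq > t) = ρ·e^{−(μ−λ)t} = 0.7728·e^{−0.3023}
= 0.7728·0.739104 = 0.571200

Final: 0.571200


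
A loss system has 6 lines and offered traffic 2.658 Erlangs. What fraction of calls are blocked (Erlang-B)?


B(c,a) = (a^c/c!) / Σ_{k=0}^{c} a^k/k!
a^6/6! = 0.489776
Σ terms (k=0..6): 1.00000 + 2.65800 + 3.53248 + 3.12978 + 2.07974 + 1.10559 + 0.48978 = 13.995364
B = 0.489776/13.995364 = 0.034996

Final: 0.034996


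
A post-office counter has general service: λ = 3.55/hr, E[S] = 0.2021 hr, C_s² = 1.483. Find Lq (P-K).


ρ = λ·E[S] = 3.55·0.2021 = 0.7175
Lq = ρ²(1+C_s²)/(2(1−ρ)) = 0.5147·(1+1.483)/(2·0.2825)
= 0.5147·2.4830/0.5651 = 2.26177

Final: 2.26177


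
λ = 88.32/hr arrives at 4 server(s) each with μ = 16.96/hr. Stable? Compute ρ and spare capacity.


Total capacity cμ = 4·16.96 = 67.84/hr
ρ = λ/(cμ) = 88.32/67.84 = 1.3019
Stable ⇔ ρ < 1: NO
Spare capacity = cμ − λ = 67.84 − 88.32 = -20.48/hr

Final: ρ = 1.3019; unstable; margin = -20.48/hr


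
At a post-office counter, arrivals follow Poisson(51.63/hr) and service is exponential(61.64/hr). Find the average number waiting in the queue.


ρ = 51.63/61.64 = 0.8376
Lq = ρ²/(1−ρ) = 0.7016/0.1624 = 4.3202

Final: 4.3202


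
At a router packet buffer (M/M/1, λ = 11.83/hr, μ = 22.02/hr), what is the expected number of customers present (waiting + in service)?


ρ = λ/μ = 11.83/22.02 = 0.5372
L = ρ/(1−ρ) = 0.5372/(1 − 0.5372) = 0.5372/0.4628 = 1.1609

Final: 1.1609


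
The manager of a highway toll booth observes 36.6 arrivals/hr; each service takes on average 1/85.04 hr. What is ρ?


ρ = λ/μ = 36.6/85.04 = 0.4304

Final: 0.4304


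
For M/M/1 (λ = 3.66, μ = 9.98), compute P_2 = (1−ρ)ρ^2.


ρ = 3.66/9.98 = 0.3667
P_n = (1−ρ)·ρ^n = (1 − 0.3667)·0.3667^2 = 0.6333·0.134493 = 0.085170

Final: 0.085170


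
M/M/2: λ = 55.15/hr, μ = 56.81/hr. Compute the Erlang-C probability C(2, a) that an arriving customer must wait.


a = λ/μ = 0.9708; ρ = a/2 = 0.4854
P₀ = 0.346448 (from M/M/c formula)
C(c,a) = [a^c/(c!(1−ρ))]·P₀ = [0.94241/(2·0.5146)]·0.346448
= 0.91566·0.346448 = 0.317228

Final: 0.317228


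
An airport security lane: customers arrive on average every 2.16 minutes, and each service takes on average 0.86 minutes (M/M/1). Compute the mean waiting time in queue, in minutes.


λ = 60/2.16 = 27.7778 /hr
μ = 60/0.86 = 69.7674 /hr
ρ = λ/μ = 27.7778/69.7674 = 0.3981
Wq = ρ/(μ−λ) = 0.3981/(69.7674−27.7778) = 0.009482 hr
In minutes: 0.009482·60 = 0.5689 min

Final: 0.5689 min


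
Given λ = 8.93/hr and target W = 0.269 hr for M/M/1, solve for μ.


W = 1/(μ−λ) ⇒ μ − λ = 1/W = 1/0.269 = 3.7175
μ = λ + 1/W = 8.93 + 3.7175 = 12.6475 per hr

Final: 12.6475 /hr


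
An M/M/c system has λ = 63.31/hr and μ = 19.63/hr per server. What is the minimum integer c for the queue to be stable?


Stability requires cμ > λ ⇔ c > λ/μ.
λ/μ = 63.31/19.63 = 3.2252
Minimum integer c = ⌊3.2252⌋ + 1 = 4
Check: 4·19.63 = 78.52 > 63.31, while 3·19.63 = 58.89 ≤ 63.31

Final: 4 servers


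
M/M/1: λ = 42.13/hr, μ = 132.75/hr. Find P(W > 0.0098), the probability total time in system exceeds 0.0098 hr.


W ~ Exponential(μ−λ) for M/M/1.
μ − λ = 132.75 − 42.13 = 90.6200
P(W > t) = e^{−(μ−λ)t} = e^{−0.8881} = 0.411447

Final: 0.411447


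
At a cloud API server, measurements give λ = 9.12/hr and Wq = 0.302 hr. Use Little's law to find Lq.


Lq = λWq = 9.12·0.302 = 2.7542

Final: 2.7542


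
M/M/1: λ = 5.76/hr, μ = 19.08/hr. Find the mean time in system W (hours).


W = 1/(μ−λ) = 1/(19.08 − 5.76) = 1/13.32 = 0.07508 hr

Final: 0.07508 hr


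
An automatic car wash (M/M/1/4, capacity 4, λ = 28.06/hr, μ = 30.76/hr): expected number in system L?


ρ = 28.06/30.76 = 0.9122
L = ρ[1 − (K+1)ρ^K + Kρ^(K+1)] / [(1−ρ)(1−ρ^(K+1))]
Numerator: 0.9122·(1 − 5·0.692477 + 4·0.631694) = 0.058739
Denominator: (0.08778)·(0.368306) = 0.032329
L = 0.058739/0.032329 = 1.8169

Final: 1.8169


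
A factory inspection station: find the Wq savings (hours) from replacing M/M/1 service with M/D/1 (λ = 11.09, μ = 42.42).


ρ = 11.09/42.42 = 0.2614
Wq(M/M/1) = ρ/(μ−λ) = 0.2614/31.33 = 0.008345 hr
Wq(M/D/1) = ρ/(2(μ−λ)) = 0.004172 hr
Savings = 0.008345 − 0.004172 = 0.004172 hr

Final: 0.004172 hr


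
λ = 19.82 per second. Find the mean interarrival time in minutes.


Mean interarrival time = 1/λ = 1/19.82 second = 0.05045 second
In minutes: 0.05045 × 0.0166667 = 0.0008409 min

Final: 0.0008409 min


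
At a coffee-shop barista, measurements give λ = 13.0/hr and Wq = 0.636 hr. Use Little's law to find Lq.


Lq = λWq = 13.0·0.636 = 8.2680

Final: 8.2680


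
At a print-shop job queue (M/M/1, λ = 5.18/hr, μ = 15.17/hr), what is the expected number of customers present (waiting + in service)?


ρ = λ/μ = 5.18/15.17 = 0.3415
L = ρ/(1−ρ) = 0.3415/(1 − 0.3415) = 0.3415/0.6585 = 0.5185

Final: 0.5185


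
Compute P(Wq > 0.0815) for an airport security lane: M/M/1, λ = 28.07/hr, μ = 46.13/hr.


ρ = 28.07/46.13 = 0.6085
P(Wq > t) = ρ·e^{−(μ−λ)t} = 0.6085·e^{−1.4719}
= 0.6085·0.229491 = 0.139645

Final: 0.139645


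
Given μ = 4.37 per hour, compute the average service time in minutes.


Mean service time = 1/μ = 1/4.37 hour = 0.22883 hour
In minutes: 0.22883 × 60 = 13.7300 min

Final: 13.7300 min


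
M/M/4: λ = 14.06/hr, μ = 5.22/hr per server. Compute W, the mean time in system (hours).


a = 2.6935; ρ = 0.6734; P₀ = 0.057830
Lq = P₀·a^c·ρ/(c!(1−ρ)²) = 0.80048
Wq = Lq/λ = 0.80048/14.06 = 0.05693 hr
W = Wq + 1/μ = 0.05693 + 0.19157 = 0.24850 hr

Final: 0.24850 hr


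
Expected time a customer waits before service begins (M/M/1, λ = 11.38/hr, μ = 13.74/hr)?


ρ = 11.38/13.74 = 0.8282
Wq = ρ/(μ−λ) = 0.8282/(13.74 − 11.38) = 0.8282/2.36 = 0.3509 hr

Final: 0.3509 hr


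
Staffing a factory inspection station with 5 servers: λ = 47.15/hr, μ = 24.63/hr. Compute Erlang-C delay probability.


a = λ/μ = 1.9143; ρ = a/5 = 0.3829
P₀ = 0.146571 (from M/M/c formula)
C(c,a) = [a^c/(c!(1−ρ))]·P₀ = [25.70907/(120·0.6171)]·0.146571
= 0.34716·0.146571 = 0.050883

Final: 0.050883


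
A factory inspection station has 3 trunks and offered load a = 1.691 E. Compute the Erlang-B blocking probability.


B(c,a) = (a^c/c!) / Σ_{k=0}^{c} a^k/k!
a^3/3! = 0.805897
Σ terms (k=0..3): 1.00000 + 1.69100 + 1.42974 + 0.80590 = 4.926638
B = 0.805897/4.926638 = 0.163580

Final: 0.163580


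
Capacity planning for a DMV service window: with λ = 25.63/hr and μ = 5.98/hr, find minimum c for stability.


Stability requires cμ > λ ⇔ c > λ/μ.
λ/μ = 25.63/5.98 = 4.2860
Minimum integer c = ⌊4.2860⌋ + 1 = 5
Check: 5·5.98 = 29.90 > 25.63, while 4·5.98 = 23.92 ≤ 25.63

Final: 5 servers


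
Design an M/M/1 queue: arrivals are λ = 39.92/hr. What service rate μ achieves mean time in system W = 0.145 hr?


W = 1/(μ−λ) ⇒ μ − λ = 1/W = 1/0.145 = 6.8966
μ = λ + 1/W = 39.92 + 6.8966 = 46.8166 per hr

Final: 46.8166 /hr


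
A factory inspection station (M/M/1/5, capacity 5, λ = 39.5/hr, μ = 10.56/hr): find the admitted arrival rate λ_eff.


ρ = 3.7405; P_K = (1−ρ)ρ^5/(1−ρ^6) = 0.732926
λ_eff = λ(1 − P_K) = 39.5·(1 − 0.732926) = 39.5·0.267074 = 10.5494 /hr

Final: 10.5494 /hr


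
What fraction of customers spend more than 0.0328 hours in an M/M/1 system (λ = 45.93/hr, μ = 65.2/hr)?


W ~ Exponential(μ−λ) for M/M/1.
μ − λ = 65.2 − 45.93 = 19.2700
P(W > t) = e^{−(μ−λ)t} = e^{−0.6321} = 0.531498

Final: 0.531498


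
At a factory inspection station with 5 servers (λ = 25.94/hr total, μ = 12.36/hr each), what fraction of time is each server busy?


ρ = λ/(cμ) = 25.94/(5·12.36) = 25.94/61.80 = 0.4197

Final: 0.4197


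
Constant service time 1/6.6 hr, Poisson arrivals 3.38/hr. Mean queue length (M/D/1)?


ρ = 3.38/6.6 = 0.5121
M/D/1: Lq = ρ²/(2(1−ρ)) = 0.2623/(2·0.4879) = 0.26878

Final: 0.26878


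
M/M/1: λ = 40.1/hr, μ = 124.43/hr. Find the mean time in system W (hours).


W = 1/(μ−λ) = 1/(124.43 − 40.1) = 1/84.33 = 0.01186 hr

Final: 0.01186 hr


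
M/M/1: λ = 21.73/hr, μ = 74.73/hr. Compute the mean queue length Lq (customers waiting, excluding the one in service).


ρ = 21.73/74.73 = 0.2908
Lq = ρ²/(1−ρ) = 0.08455/0.7092 = 0.1192

Final: 0.1192


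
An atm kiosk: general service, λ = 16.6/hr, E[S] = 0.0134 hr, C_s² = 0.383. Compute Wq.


ρ = λ·E[S] = 16.6·0.0134 = 0.2224
E[S²] = E[S]²(1+C_s²) = 0.0134²·(1+0.383) = 0.0002483
Wq = λ·E[S²]/(2(1−ρ)) = 16.6·0.0002483/(2·0.7776) = 0.002651 hr

Final: 0.002651 hr


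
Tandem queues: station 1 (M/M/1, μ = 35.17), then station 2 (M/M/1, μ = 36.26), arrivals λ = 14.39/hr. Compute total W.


Each node sees arrival rate λ = 14.39/hr (tandem ⇒ throughput preserved).
W₁ = 1/(μ₁−λ) = 1/(35.17−14.39) = 0.04812 hr
W₂ = 1/(μ₂−λ) = 1/(36.26−14.39) = 0.04572 hr
W_total = W₁ + W₂ = 0.04812 + 0.04572 = 0.09385 hr

Final: 0.09385 hr


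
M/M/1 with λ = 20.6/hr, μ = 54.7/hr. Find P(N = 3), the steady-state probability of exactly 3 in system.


ρ = 20.6/54.7 = 0.3766
P_n = (1−ρ)·ρ^n = (1 − 0.3766)·0.3766^3 = 0.6234·0.053412 = 0.033297

Final: 0.033297


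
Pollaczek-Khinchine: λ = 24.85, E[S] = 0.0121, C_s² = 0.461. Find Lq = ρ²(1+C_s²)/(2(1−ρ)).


ρ = λ·E[S] = 24.85·0.0121 = 0.3007
Lq = ρ²(1+C_s²)/(2(1−ρ)) = 0.09041·(1+0.461)/(2·0.6993)
= 0.09041·1.4610/1.3986 = 0.09444

Final: 0.09444


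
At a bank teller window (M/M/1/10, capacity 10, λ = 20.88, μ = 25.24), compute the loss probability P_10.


ρ = λ/μ = 20.88/25.24 = 0.8273
P_K = (1−ρ)ρ^K/(1−ρ^(K+1)) = (0.1727·0.150111)/(1 − 0.124180)
= 0.025930/0.875820 = 0.029607

Final: 0.029607


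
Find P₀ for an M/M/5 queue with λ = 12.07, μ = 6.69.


a = λ/μ = 12.07/6.69 = 1.8042; ρ = a/c = 0.3608
Σ_{k=0}^{4} a^k/k! (terms k=0..4) = 1.00000 + 1.80419 + 1.62754 + 0.97880 + 0.44148 = 5.85201
Tail: a^5/(5!(1−ρ)) = 19.11638/(120·0.6392) = 0.24924
P₀ = 1/(5.85201 + 0.24924) = 1/6.10124 = 0.163901

Final: 0.163901


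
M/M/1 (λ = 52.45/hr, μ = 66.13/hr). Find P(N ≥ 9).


ρ = 52.45/66.13 = 0.7931
P(N ≥ n) = ρ^n = 0.7931^9 = 0.124200

Final: 0.124200


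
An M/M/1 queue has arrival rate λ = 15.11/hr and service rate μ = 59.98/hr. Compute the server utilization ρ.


ρ = λ/μ = 15.11/59.98 = 0.2519

Final: 0.2519


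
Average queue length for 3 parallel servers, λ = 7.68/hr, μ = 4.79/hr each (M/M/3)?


a = λ/μ = 1.6033; ρ = a/3 = 0.5344
P₀ = 0.186419
Lq = P₀·a^c·ρ / (c!·(1−ρ)²) = 0.186419·4.12171·0.5344/(6·0.21674)
= 0.31578

Final: 0.31578


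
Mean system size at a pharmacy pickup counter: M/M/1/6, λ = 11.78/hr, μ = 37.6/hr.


ρ = 11.78/37.6 = 0.3133
L = ρ[1 − (K+1)ρ^K + Kρ^(K+1)] / [(1−ρ)(1−ρ^(K+1))]
Numerator: 0.3133·(1 − 7·0.0009457 + 6·0.0002963) = 0.311781
Denominator: (0.6867)·(0.999704) = 0.686499
L = 0.311781/0.686499 = 0.4542

Final: 0.4542


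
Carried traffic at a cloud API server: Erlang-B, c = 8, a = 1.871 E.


B(8,1.871) = 0.0005735 (Erlang-B)
Carried load = a(1 − B) = 1.871·(1 − 0.0005735) = 1.871·0.999426 = 1.8699 E

Final: 1.8699 Erlangs


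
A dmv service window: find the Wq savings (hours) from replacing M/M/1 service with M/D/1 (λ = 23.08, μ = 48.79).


ρ = 23.08/48.79 = 0.4730
Wq(M/M/1) = ρ/(μ−λ) = 0.4730/25.71 = 0.01840 hr
Wq(M/D/1) = ρ/(2(μ−λ)) = 0.009200 hr
Savings = 0.01840 − 0.009200 = 0.009200 hr

Final: 0.009200 hr


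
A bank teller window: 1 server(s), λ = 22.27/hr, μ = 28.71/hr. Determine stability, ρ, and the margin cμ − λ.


Total capacity cμ = 1·28.71 = 28.71/hr
ρ = λ/(cμ) = 22.27/28.71 = 0.7757
Stable ⇔ ρ < 1: YES
Spare capacity = cμ − λ = 28.71 − 22.27 = 6.44/hr

Final: ρ = 0.7757; stable; margin = 6.44/hr


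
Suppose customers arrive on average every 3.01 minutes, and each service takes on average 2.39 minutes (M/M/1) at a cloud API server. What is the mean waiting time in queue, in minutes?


λ = 60/3.01 = 19.9336 /hr
μ = 60/2.39 = 25.1046 /hr
ρ = λ/μ = 19.9336/25.1046 = 0.7940
Wq = ρ/(μ−λ) = 0.7940/(25.1046−19.9336) = 0.15355 hr
In minutes: 0.15355·60 = 9.213 min

Final: 9.213 min


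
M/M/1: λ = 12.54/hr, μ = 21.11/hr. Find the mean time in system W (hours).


W = 1/(μ−λ) = 1/(21.11 − 12.54) = 1/8.57 = 0.1167 hr

Final: 0.1167 hr


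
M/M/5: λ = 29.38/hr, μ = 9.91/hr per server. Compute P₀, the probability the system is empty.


a = λ/μ = 29.38/9.91 = 2.9647; ρ = a/c = 0.5929
Σ_{k=0}^{4} a^k/k! (terms k=0..4) = 1.00000 + 2.96468 + 4.39467 + 4.34293 + 3.21885 = 15.92114
Tail: a^5/(5!(1−ρ)) = 229.02911/(120·0.4071) = 4.68864
P₀ = 1/(15.92114 + 4.68864) = 1/20.60978 = 0.048521

Final: 0.048521


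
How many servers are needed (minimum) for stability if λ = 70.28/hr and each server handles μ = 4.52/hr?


Stability requires cμ > λ ⇔ c > λ/μ.
λ/μ = 70.28/4.52 = 15.5487
Minimum integer c = ⌊15.5487⌋ + 1 = 16
Check: 16·4.52 = 72.32 > 70.28, while 15·4.52 = 67.80 ≤ 70.28

Final: 16 servers


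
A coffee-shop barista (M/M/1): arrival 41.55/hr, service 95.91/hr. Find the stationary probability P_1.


ρ = 41.55/95.91 = 0.4332
P_n = (1−ρ)·ρ^n = (1 − 0.4332)·0.4332^1 = 0.5668·0.433219 = 0.245540

Final: 0.245540


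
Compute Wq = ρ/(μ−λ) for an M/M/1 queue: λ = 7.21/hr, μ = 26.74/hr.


ρ = 7.21/26.74 = 0.2696
Wq = ρ/(μ−λ) = 0.2696/(26.74 − 7.21) = 0.2696/19.53 = 0.01381 hr

Final: 0.01381 hr


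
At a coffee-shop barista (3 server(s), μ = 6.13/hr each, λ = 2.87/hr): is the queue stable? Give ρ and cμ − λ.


Total capacity cμ = 3·6.13 = 18.39/hr
ρ = λ/(cμ) = 2.87/18.39 = 0.1561
Stable ⇔ ρ < 1: YES
Spare capacity = cμ − λ = 18.39 − 2.87 = 15.52/hr

Final: ρ = 0.1561; stable; margin = 15.52/hr


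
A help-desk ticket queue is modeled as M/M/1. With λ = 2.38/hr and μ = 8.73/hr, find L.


ρ = λ/μ = 2.38/8.73 = 0.2726
L = ρ/(1−ρ) = 0.2726/(1 − 0.2726) = 0.2726/0.7274 = 0.3748

Final: 0.3748


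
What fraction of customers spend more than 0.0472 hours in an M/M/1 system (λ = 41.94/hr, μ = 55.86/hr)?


W ~ Exponential(μ−λ) for M/M/1.
μ − λ = 55.86 − 41.94 = 13.9200
P(W > t) = e^{−(μ−λ)t} = e^{−0.6570} = 0.518392

Final: 0.518392


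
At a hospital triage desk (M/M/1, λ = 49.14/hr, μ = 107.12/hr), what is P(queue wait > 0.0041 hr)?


ρ = 49.14/107.12 = 0.4587
P(Wq > t) = ρ·e^{−(μ−λ)t} = 0.4587·e^{−0.2377}
= 0.4587·0.788425 = 0.361680

Final: 0.361680


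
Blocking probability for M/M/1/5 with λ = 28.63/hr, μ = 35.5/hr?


ρ = λ/μ = 28.63/35.5 = 0.8065
P_K = (1−ρ)ρ^K/(1−ρ^(K+1)) = (0.1935·0.341165)/(1 − 0.275143)
= 0.066023/0.724857 = 0.091084

Final: 0.091084


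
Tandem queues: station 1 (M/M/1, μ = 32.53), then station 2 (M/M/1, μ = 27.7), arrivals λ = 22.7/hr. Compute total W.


Each node sees arrival rate λ = 22.7/hr (tandem ⇒ throughput preserved).
W₁ = 1/(μ₁−λ) = 1/(32.53−22.7) = 0.10173 hr
W₂ = 1/(μ₂−λ) = 1/(27.7−22.7) = 0.20000 hr
W_total = W₁ + W₂ = 0.10173 + 0.20000 = 0.30173 hr

Final: 0.30173 hr


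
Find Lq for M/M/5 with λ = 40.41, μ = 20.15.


a = λ/μ = 2.0055; ρ = a/5 = 0.4011
P₀ = 0.133582
Lq = P₀·a^c·ρ / (c!·(1−ρ)²) = 0.133582·32.43912·0.4011/(120·0.35869)
= 0.04038

Final: 0.04038


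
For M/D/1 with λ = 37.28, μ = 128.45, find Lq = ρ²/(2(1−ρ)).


ρ = 37.28/128.45 = 0.2902
M/D/1: Lq = ρ²/(2(1−ρ)) = 0.08423/(2·0.7098) = 0.05934

Final: 0.05934


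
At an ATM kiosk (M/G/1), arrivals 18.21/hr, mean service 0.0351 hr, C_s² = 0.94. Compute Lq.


ρ = λ·E[S] = 18.21·0.0351 = 0.6392
Lq = ρ²(1+C_s²)/(2(1−ρ)) = 0.4085·(1+0.94)/(2·0.3608)
= 0.4085·1.9400/0.7217 = 1.09826

Final: 1.09826


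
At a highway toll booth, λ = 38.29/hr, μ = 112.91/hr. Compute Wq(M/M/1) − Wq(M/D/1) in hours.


ρ = 38.29/112.91 = 0.3391
Wq(M/M/1) = ρ/(μ−λ) = 0.3391/74.62 = 0.004545 hr
Wq(M/D/1) = ρ/(2(μ−λ)) = 0.002272 hr
Savings = 0.004545 − 0.002272 = 0.002272 hr

Final: 0.002272 hr


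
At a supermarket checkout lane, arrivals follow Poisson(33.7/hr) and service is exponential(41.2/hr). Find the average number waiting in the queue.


ρ = 33.7/41.2 = 0.8180
Lq = ρ²/(1−ρ) = 0.6691/0.1820 = 3.6754

Final: 3.6754


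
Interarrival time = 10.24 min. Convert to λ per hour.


λ = 1/(interarrival time) in consistent units.
1 hour = 60 min, so λ = 60/10.24 = 5.8594 per hour

Final: 5.8594 /hr


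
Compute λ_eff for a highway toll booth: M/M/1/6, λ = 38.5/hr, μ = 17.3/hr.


ρ = 2.2254; P_K = (1−ρ)ρ^6/(1−ρ^7) = 0.552694
λ_eff = λ(1 − P_K) = 38.5·(1 − 0.552694) = 38.5·0.447306 = 17.2213 /hr

Final: 17.2213 /hr


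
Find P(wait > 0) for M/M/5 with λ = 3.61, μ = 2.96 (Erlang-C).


a = λ/μ = 1.2196; ρ = a/5 = 0.2439
P₀ = 0.295198 (from M/M/c formula)
C(c,a) = [a^c/(c!(1−ρ))]·P₀ = [2.69822/(120·0.7561)]·0.295198
= 0.02974·0.295198 = 0.008779

Final: 0.008779


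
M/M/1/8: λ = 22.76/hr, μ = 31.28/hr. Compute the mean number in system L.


ρ = 22.76/31.28 = 0.7276
L = ρ[1 − (K+1)ρ^K + Kρ^(K+1)] / [(1−ρ)(1−ρ^(K+1))]
Numerator: 0.7276·(1 − 9·0.078568 + 8·0.057168) = 0.545884
Denominator: (0.2724)·(0.942832) = 0.256807
L = 0.545884/0.256807 = 2.1257

Final: 2.1257


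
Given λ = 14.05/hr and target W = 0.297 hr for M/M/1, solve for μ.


W = 1/(μ−λ) ⇒ μ − λ = 1/W = 1/0.297 = 3.3670
μ = λ + 1/W = 14.05 + 3.3670 = 17.4170 per hr

Final: 17.4170 /hr


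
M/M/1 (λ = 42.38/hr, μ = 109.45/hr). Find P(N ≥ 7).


ρ = 42.38/109.45 = 0.3872
P(N ≥ n) = ρ^n = 0.3872^7 = 0.001305

Final: 0.001305


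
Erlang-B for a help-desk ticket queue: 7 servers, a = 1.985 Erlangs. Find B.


B(c,a) = (a^c/c!) / Σ_{k=0}^{c} a^k/k!
a^7/7! = 0.024093
Σ terms (k=0..7): 1.00000 + 1.98500 + 1.97011 + 1.30356 + 0.64689 + 0.25682 + 0.08496 + 0.02409 = 7.271433
B = 0.024093/7.271433 = 0.003313

Final: 0.003313


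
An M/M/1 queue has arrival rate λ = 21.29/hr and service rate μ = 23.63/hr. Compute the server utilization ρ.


ρ = λ/μ = 21.29/23.63 = 0.9010

Final: 0.9010


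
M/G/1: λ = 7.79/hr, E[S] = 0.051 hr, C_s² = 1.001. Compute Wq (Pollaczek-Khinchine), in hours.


ρ = λ·E[S] = 7.79·0.051 = 0.3973
E[S²] = E[S]²(1+C_s²) = 0.051²·(1+1.001) = 0.005205
Wq = λ·E[S²]/(2(1−ρ)) = 7.79·0.005205/(2·0.6027) = 0.03363 hr

Final: 0.03363 hr


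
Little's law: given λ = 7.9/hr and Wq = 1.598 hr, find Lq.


Lq = λWq = 7.9·1.598 = 12.6242

Final: 12.6242


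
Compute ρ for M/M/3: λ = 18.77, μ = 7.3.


ρ = λ/(cμ) = 18.77/(3·7.3) = 18.77/21.90 = 0.8571

Final: 0.8571


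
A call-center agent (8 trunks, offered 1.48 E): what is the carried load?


B(8,1.48) = 0.0001300 (Erlang-B)
Carried load = a(1 − B) = 1.48·(1 − 0.0001300) = 1.48·0.999870 = 1.4798 E

Final: 1.4798 Erlangs


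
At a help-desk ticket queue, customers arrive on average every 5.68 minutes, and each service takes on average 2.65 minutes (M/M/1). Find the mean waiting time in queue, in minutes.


λ = 60/5.68 = 10.5634 /hr
μ = 60/2.65 = 22.6415 /hr
ρ = λ/μ = 10.5634/22.6415 = 0.4665
Wq = ρ/(μ−λ) = 0.4665/(22.6415−10.5634) = 0.03863 hr
In minutes: 0.03863·60 = 2.318 min

Final: 2.318 min


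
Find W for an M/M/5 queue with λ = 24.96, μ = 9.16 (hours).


a = 2.7249; ρ = 0.5450; P₀ = 0.063060
Lq = P₀·a^c·ρ/(c!(1−ρ)²) = 0.20779
Wq = Lq/λ = 0.20779/24.96 = 0.008325 hr
W = Wq + 1/μ = 0.008325 + 0.10917 = 0.11750 hr

Final: 0.11750 hr


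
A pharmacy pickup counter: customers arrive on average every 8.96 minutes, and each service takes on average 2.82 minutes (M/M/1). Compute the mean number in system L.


λ = 60/8.96 = 6.6964 /hr
μ = 60/2.82 = 21.2766 /hr
ρ = λ/μ = 6.6964/21.2766 = 0.3147
L = ρ/(1−ρ) = 0.3147/0.6853 = 0.4593

Final: 0.4593


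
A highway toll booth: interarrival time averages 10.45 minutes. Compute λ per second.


λ = 1/(interarrival time) in consistent units.
1 second = 0.0166667 min, so λ = 0.0166667/10.45 = 0.001595 per second

Final: 0.001595 /sec


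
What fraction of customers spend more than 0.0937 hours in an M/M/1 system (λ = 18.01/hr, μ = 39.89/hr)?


W ~ Exponential(μ−λ) for M/M/1.
μ − λ = 39.89 − 18.01 = 21.8800
P(W > t) = e^{−(μ−λ)t} = e^{−2.0502} = 0.128715

Final: 0.128715


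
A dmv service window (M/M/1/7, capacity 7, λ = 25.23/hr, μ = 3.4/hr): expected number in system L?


ρ = 25.23/3.4 = 7.4206
L = ρ[1 − (K+1)ρ^K + Kρ^(K+1)] / [(1−ρ)(1−ρ^(K+1))]
Numerator: 7.4206·(1 − 8·1238991.521062 + 7·9194045.904823) = 404024242.314606
Denominator: (-6.4206)·(-9194044.904823) = 59031176.550675
L = 404024242.314606/59031176.550675 = 6.8443

Final: 6.8443


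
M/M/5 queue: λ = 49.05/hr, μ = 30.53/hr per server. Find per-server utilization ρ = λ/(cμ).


ρ = λ/(cμ) = 49.05/(5·30.53) = 49.05/152.65 = 0.3213

Final: 0.3213


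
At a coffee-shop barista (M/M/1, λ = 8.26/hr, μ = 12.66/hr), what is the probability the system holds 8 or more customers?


ρ = 8.26/12.66 = 0.6524
P(N ≥ n) = ρ^n = 0.6524^8 = 0.032838

Final: 0.032838


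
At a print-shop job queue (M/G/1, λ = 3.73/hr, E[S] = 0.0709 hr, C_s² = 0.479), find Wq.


ρ = λ·E[S] = 3.73·0.0709 = 0.2645
E[S²] = E[S]²(1+C_s²) = 0.0709²·(1+0.479) = 0.007435
Wq = λ·E[S²]/(2(1−ρ)) = 3.73·0.007435/(2·0.7355) = 0.01885 hr

Final: 0.01885 hr


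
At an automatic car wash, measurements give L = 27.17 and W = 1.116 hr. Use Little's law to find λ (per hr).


λ = L/W = 27.17/1.116 = 24.3459 /hr

Final: 24.3459 /hr


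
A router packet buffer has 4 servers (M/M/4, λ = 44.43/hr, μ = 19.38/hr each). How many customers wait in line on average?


a = λ/μ = 2.2926; ρ = a/4 = 0.5731
P₀ = 0.094116
Lq = P₀·a^c·ρ / (c!·(1−ρ)²) = 0.094116·27.62423·0.5731/(24·0.18221)
= 0.34075

Final: 0.34075


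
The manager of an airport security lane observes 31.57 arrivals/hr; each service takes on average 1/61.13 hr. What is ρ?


ρ = λ/μ = 31.57/61.13 = 0.5164

Final: 0.5164


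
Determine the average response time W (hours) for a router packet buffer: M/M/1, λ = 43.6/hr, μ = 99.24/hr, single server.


W = 1/(μ−λ) = 1/(99.24 − 43.6) = 1/55.64 = 0.01797 hr

Final: 0.01797 hr


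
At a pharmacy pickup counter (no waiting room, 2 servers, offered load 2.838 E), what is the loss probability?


B(c,a) = (a^c/c!) / Σ_{k=0}^{c} a^k/k!
a^2/2! = 4.027122
Σ terms (k=0..2): 1.00000 + 2.83800 + 4.02712 = 7.865122
B = 4.027122/7.865122 = 0.512023

Final: 0.512023


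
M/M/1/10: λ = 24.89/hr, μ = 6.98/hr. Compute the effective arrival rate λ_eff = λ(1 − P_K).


ρ = 3.5659; P_K = (1−ρ)ρ^10/(1−ρ^11) = 0.719567
λ_eff = λ(1 − P_K) = 24.89·(1 − 0.719567) = 24.89·0.280433 = 6.9800 /hr

Final: 6.9800 /hr


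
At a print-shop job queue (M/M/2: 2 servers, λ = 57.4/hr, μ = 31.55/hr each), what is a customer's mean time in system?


a = 1.8193; ρ = 0.9097; P₀ = 0.047303
Lq = P₀·a^c·ρ/(c!(1−ρ)²) = 8.72719
Wq = Lq/λ = 8.72719/57.4 = 0.15204 hr
W = Wq + 1/μ = 0.15204 + 0.03170 = 0.18374 hr

Final: 0.18374 hr


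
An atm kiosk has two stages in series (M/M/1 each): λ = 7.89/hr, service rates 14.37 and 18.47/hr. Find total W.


Each node sees arrival rate λ = 7.89/hr (tandem ⇒ throughput preserved).
W₁ = 1/(μ₁−λ) = 1/(14.37−7.89) = 0.15432 hr
W₂ = 1/(μ₂−λ) = 1/(18.47−7.89) = 0.09452 hr
W_total = W₁ + W₂ = 0.15432 + 0.09452 = 0.24884 hr

Final: 0.24884 hr


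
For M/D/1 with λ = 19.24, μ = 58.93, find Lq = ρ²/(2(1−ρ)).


ρ = 19.24/58.93 = 0.3265
M/D/1: Lq = ρ²/(2(1−ρ)) = 0.1066/(2·0.6735) = 0.07913

Final: 0.07913


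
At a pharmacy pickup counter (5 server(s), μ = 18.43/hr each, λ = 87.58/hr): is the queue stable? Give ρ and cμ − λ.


Total capacity cμ = 5·18.43 = 92.15/hr
ρ = λ/(cμ) = 87.58/92.15 = 0.9504
Stable ⇔ ρ < 1: YES
Spare capacity = cμ − λ = 92.15 − 87.58 = 4.57/hr

Final: ρ = 0.9504; stable; margin = 4.57/hr


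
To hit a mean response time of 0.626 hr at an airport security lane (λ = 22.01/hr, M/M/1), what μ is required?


W = 1/(μ−λ) ⇒ μ − λ = 1/W = 1/0.626 = 1.5974
μ = λ + 1/W = 22.01 + 1.5974 = 23.6074 per hr

Final: 23.6074 /hr


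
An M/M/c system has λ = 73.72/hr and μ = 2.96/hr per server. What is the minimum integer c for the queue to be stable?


Stability requires cμ > λ ⇔ c > λ/μ.
λ/μ = 73.72/2.96 = 24.9054
Minimum integer c = ⌊24.9054⌋ + 1 = 25
Check: 25·2.96 = 74.00 > 73.72, while 24·2.96 = 71.04 ≤ 73.72

Final: 25 servers


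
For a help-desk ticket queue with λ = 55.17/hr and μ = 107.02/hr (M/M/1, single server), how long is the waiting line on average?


ρ = 55.17/107.02 = 0.5155
Lq = ρ²/(1−ρ) = 0.2658/0.4845 = 0.5485

Final: 0.5485


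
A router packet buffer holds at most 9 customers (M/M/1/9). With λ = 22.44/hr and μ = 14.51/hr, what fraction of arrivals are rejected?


ρ = λ/μ = 22.44/14.51 = 1.5465
P_K = (1−ρ)ρ^K/(1−ρ^(K+1)) = (-0.5465·50.605645)/(1 − 78.262623)
= -27.656979/-77.262623 = 0.357961

Final: 0.357961


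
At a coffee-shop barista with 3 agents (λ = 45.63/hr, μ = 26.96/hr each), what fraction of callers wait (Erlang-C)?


a = λ/μ = 1.6925; ρ = a/3 = 0.5642
P₀ = 0.167256 (from M/M/c formula)
C(c,a) = [a^c/(c!(1−ρ))]·P₀ = [4.84833/(6·0.4358)]·0.167256
= 1.85405·0.167256 = 0.310102

Final: 0.310102


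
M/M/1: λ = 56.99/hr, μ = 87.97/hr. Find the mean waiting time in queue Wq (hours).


ρ = 56.99/87.97 = 0.6478
Wq = ρ/(μ−λ) = 0.6478/(87.97 − 56.99) = 0.6478/30.98 = 0.02091 hr

Final: 0.02091 hr


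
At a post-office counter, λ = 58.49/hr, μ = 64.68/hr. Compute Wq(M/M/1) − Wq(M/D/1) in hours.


ρ = 58.49/64.68 = 0.9043
Wq(M/M/1) = ρ/(μ−λ) = 0.9043/6.19 = 0.14609 hr
Wq(M/D/1) = ρ/(2(μ−λ)) = 0.07305 hr
Savings = 0.14609 − 0.07305 = 0.07305 hr

Final: 0.07305 hr


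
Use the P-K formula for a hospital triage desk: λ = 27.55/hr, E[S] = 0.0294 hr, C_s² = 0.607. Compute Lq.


ρ = λ·E[S] = 27.55·0.0294 = 0.8100
Lq = ρ²(1+C_s²)/(2(1−ρ)) = 0.6561·(1+0.607)/(2·0.1900)
= 0.6561·1.6070/0.3801 = 2.77397

Final: 2.77397


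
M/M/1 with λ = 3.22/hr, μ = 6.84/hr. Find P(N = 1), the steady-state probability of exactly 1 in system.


ρ = 3.22/6.84 = 0.4708
P_n = (1−ρ)·ρ^n = (1 − 0.4708)·0.4708^1 = 0.5292·0.470760 = 0.249145

Final: 0.249145


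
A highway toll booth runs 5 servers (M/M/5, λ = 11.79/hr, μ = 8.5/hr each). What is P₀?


a = λ/μ = 11.79/8.5 = 1.3871; ρ = a/c = 0.2774
Σ_{k=0}^{4} a^k/k! (terms k=0..4) = 1.00000 + 1.38706 + 0.96197 + 0.44477 + 0.15423 = 3.94802
Tail: a^5/(5!(1−ρ)) = 5.13422/(120·0.7226) = 0.05921
P₀ = 1/(3.94802 + 0.05921) = 1/4.00723 = 0.249549

Final: 0.249549


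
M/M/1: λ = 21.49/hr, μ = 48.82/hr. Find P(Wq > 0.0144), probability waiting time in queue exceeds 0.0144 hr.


ρ = 21.49/48.82 = 0.4402
P(Wq > t) = ρ·e^{−(μ−λ)t} = 0.4402·e^{−0.3936}
= 0.4402·0.674656 = 0.296976

Final: 0.296976


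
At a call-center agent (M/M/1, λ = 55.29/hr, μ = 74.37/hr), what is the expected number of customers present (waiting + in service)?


ρ = λ/μ = 55.29/74.37 = 0.7434
L = ρ/(1−ρ) = 0.7434/(1 − 0.7434) = 0.7434/0.2566 = 2.8978

Final: 2.8978


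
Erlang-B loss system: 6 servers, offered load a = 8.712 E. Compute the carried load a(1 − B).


B(6,8.712) = 0.426633 (Erlang-B)
Carried load = a(1 − B) = 8.712·(1 − 0.426633) = 8.712·0.573367 = 4.9952 E

Final: 4.9952 Erlangs


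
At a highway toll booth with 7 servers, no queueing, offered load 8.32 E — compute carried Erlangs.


B(7,8.32) = 0.325919 (Erlang-B)
Carried load = a(1 − B) = 8.32·(1 − 0.325919) = 8.32·0.674081 = 5.6084 E

Final: 5.6084 Erlangs


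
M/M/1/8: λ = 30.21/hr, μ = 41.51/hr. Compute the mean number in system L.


ρ = 30.21/41.51 = 0.7278
L = ρ[1 − (K+1)ρ^K + Kρ^(K+1)] / [(1−ρ)(1−ρ^(K+1))]
Numerator: 0.7278·(1 − 9·0.078702 + 8·0.057277) = 0.545762
Denominator: (0.2722)·(0.942723) = 0.256631
L = 0.545762/0.256631 = 2.1266

Final: 2.1266


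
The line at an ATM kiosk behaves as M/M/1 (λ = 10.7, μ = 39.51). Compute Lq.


ρ = 10.7/39.51 = 0.2708
Lq = ρ²/(1−ρ) = 0.07334/0.7292 = 0.1006

Final: 0.1006


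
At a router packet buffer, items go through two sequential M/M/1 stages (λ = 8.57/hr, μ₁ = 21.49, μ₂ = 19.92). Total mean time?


Each node sees arrival rate λ = 8.57/hr (tandem ⇒ throughput preserved).
W₁ = 1/(μ₁−λ) = 1/(21.49−8.57) = 0.07740 hr
W₂ = 1/(μ₂−λ) = 1/(19.92−8.57) = 0.08811 hr
W_total = W₁ + W₂ = 0.07740 + 0.08811 = 0.16551 hr

Final: 0.16551 hr


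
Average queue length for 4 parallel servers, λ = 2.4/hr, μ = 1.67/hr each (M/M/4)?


a = λ/μ = 1.4371; ρ = a/4 = 0.3593
P₀ = 0.235745
Lq = P₀·a^c·ρ / (c!·(1−ρ)²) = 0.235745·4.26559·0.3593/(24·0.41052)
= 0.03667

Final: 0.03667


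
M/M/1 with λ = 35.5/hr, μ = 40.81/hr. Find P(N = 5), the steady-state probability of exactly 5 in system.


ρ = 35.5/40.81 = 0.8699
P_n = (1−ρ)·ρ^n = (1 − 0.8699)·0.8699^5 = 0.1301·0.498091 = 0.064809

Final: 0.064809


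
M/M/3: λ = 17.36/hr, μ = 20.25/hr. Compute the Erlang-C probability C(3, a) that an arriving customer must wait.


a = λ/μ = 0.8573; ρ = a/3 = 0.2858
P₀ = 0.421626 (from M/M/c formula)
C(c,a) = [a^c/(c!(1−ρ))]·P₀ = [0.63005/(6·0.7142)]·0.421626
= 0.14702·0.421626 = 0.061988

Final: 0.061988


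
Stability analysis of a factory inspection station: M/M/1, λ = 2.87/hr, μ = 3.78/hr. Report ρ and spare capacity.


Total capacity cμ = 1·3.78 = 3.78/hr
ρ = λ/(cμ) = 2.87/3.78 = 0.7593
Stable ⇔ ρ < 1: YES
Spare capacity = cμ − λ = 3.78 − 2.87 = 0.91/hr

Final: ρ = 0.7593; stable; margin = 0.91/hr


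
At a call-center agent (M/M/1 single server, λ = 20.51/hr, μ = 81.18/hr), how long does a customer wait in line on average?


ρ = 20.51/81.18 = 0.2526
Wq = ρ/(μ−λ) = 0.2526/(81.18 − 20.51) = 0.2526/60.67 = 0.004164 hr

Final: 0.004164 hr


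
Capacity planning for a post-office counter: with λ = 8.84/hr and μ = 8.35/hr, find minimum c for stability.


Stability requires cμ > λ ⇔ c > λ/μ.
λ/μ = 8.84/8.35 = 1.0587
Minimum integer c = ⌊1.0587⌋ + 1 = 2
Check: 2·8.35 = 16.70 > 8.84, while 1·8.35 = 8.35 ≤ 8.84

Final: 2 servers


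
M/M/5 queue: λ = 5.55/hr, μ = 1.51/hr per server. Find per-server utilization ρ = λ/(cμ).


ρ = λ/(cμ) = 5.55/(5·1.51) = 5.55/7.55 = 0.7351

Final: 0.7351


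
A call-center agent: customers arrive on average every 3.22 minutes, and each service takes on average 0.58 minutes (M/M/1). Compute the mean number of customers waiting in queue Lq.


λ = 60/3.22 = 18.6335 /hr
μ = 60/0.58 = 103.4483 /hr
ρ = λ/μ = 18.6335/103.4483 = 0.1801
Lq = ρ²/(1−ρ) = 0.03244/0.8199 = 0.03957

Final: 0.03957


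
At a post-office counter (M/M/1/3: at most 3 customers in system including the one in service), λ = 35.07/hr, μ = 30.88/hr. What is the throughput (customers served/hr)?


ρ = 1.1357; P_K = (1−ρ)ρ^3/(1−ρ^4) = 0.299532
λ_eff = λ(1 − P_K) = 35.07·(1 − 0.299532) = 35.07·0.700468 = 24.5654 /hr

Final: 24.5654 /hr


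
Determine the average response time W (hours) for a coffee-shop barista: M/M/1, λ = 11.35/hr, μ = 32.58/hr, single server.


W = 1/(μ−λ) = 1/(32.58 − 11.35) = 1/21.23 = 0.04710 hr

Final: 0.04710 hr


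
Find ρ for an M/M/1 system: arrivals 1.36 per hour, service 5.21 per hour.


ρ = λ/μ = 1.36/5.21 = 0.2610

Final: 0.2610


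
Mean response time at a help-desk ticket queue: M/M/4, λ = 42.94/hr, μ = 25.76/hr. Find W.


a = 1.6669; ρ = 0.4167; P₀ = 0.185882
Lq = P₀·a^c·ρ/(c!(1−ρ)²) = 0.07325
Wq = Lq/λ = 0.07325/42.94 = 0.001706 hr
W = Wq + 1/μ = 0.001706 + 0.03882 = 0.04053 hr

Final: 0.04053 hr


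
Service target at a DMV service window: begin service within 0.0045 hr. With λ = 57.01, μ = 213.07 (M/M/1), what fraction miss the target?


ρ = 57.01/213.07 = 0.2676
P(Wq > t) = ρ·e^{−(μ−λ)t} = 0.2676·e^{−0.7023}
= 0.2676·0.495459 = 0.132567

Final: 0.132567


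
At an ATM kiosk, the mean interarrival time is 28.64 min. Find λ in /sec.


λ = 1/(interarrival time) in consistent units.
1 second = 0.0166667 min, so λ = 0.0166667/28.64 = 0.0005819 per second

Final: 0.0005819 /sec


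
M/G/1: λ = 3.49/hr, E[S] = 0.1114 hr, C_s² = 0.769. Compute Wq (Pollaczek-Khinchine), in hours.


ρ = λ·E[S] = 3.49·0.1114 = 0.3888
E[S²] = E[S]²(1+C_s²) = 0.1114²·(1+0.769) = 0.021953
Wq = λ·E[S²]/(2(1−ρ)) = 3.49·0.021953/(2·0.6112) = 0.06268 hr

Final: 0.06268 hr


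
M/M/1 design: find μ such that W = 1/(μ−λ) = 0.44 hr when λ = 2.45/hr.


W = 1/(μ−λ) ⇒ μ − λ = 1/W = 1/0.44 = 2.2727
μ = λ + 1/W = 2.45 + 2.2727 = 4.7227 per hr

Final: 4.7227 /hr


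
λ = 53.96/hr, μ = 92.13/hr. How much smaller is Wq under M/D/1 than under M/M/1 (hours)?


ρ = 53.96/92.13 = 0.5857
Wq(M/M/1) = ρ/(μ−λ) = 0.5857/38.17 = 0.01534 hr
Wq(M/D/1) = ρ/(2(μ−λ)) = 0.007672 hr
Savings = 0.01534 − 0.007672 = 0.007672 hr

Final: 0.007672 hr


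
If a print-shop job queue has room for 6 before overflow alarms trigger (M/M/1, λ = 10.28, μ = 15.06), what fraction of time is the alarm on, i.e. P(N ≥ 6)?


ρ = 10.28/15.06 = 0.6826
P(N ≥ n) = ρ^n = 0.6826^6 = 0.101160

Final: 0.101160


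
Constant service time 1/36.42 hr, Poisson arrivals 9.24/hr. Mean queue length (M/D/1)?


ρ = 9.24/36.42 = 0.2537
M/D/1: Lq = ρ²/(2(1−ρ)) = 0.06437/(2·0.7463) = 0.04312

Final: 0.04312


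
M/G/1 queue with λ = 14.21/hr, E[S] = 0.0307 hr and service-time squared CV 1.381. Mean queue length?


ρ = λ·E[S] = 14.21·0.0307 = 0.4362
Lq = ρ²(1+C_s²)/(2(1−ρ)) = 0.1903·(1+1.381)/(2·0.5638)
= 0.1903·2.3810/1.1275 = 0.40189

Final: 0.40189


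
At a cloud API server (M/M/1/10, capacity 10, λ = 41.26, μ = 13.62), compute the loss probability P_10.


ρ = λ/μ = 41.26/13.62 = 3.0294
P_K = (1−ρ)ρ^K/(1−ρ^(K+1)) = (-2.0294·65091.032508)/(1 − 197184.728435)
= -132093.695927/-197183.728435 = 0.669902

Final: 0.669902


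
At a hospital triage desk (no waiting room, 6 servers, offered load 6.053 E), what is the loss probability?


B(c,a) = (a^c/c!) / Σ_{k=0}^{c} a^k/k!
a^6/6! = 68.311142
Σ terms (k=0..6): 1.00000 + 6.05300 + 18.31940 + 36.96245 + 55.93343 + 67.71301 + 68.31114 = 254.292439
B = 68.311142/254.292439 = 0.268632

Final: 0.268632


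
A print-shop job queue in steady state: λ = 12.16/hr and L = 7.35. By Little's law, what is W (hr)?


W = L/λ = 7.35/12.16 = 0.6044 hr

Final: 0.6044 hr


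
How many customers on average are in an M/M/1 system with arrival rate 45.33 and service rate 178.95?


ρ = λ/μ = 45.33/178.95 = 0.2533
L = ρ/(1−ρ) = 0.2533/(1 − 0.2533) = 0.2533/0.7467 = 0.3392

Final: 0.3392


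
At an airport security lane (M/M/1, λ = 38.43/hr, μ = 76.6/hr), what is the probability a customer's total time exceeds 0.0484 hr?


W ~ Exponential(μ−λ) for M/M/1.
μ − λ = 76.6 − 38.43 = 38.1700
P(W > t) = e^{−(μ−λ)t} = e^{−1.8474} = 0.157642

Final: 0.157642


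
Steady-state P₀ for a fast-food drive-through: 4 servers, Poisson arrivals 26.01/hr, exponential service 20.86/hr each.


a = λ/μ = 26.01/20.86 = 1.2469; ρ = a/c = 0.3117
Σ_{k=0}^{3} a^k/k! (terms k=0..3) = 1.00000 + 1.24688 + 0.77736 + 0.32309 = 3.34734
Tail: a^4/(4!(1−ρ)) = 2.41715/(24·0.6883) = 0.14633
P₀ = 1/(3.34734 + 0.14633) = 1/3.49366 = 0.286232

Final: 0.286232


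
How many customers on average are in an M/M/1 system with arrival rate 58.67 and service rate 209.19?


ρ = λ/μ = 58.67/209.19 = 0.2805
L = ρ/(1−ρ) = 0.2805/(1 − 0.2805) = 0.2805/0.7195 = 0.3898

Final: 0.3898


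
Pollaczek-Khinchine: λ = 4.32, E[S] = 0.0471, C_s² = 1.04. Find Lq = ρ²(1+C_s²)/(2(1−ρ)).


ρ = λ·E[S] = 4.32·0.0471 = 0.2035
Lq = ρ²(1+C_s²)/(2(1−ρ)) = 0.04140·(1+1.04)/(2·0.7965)
= 0.04140·2.0400/1.5931 = 0.05302

Final: 0.05302


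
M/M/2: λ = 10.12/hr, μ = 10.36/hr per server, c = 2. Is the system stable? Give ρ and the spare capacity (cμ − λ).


Total capacity cμ = 2·10.36 = 20.72/hr
ρ = λ/(cμ) = 10.12/20.72 = 0.4884
Stable ⇔ ρ < 1: YES
Spare capacity = cμ − λ = 20.72 − 10.12 = 10.60/hr

Final: ρ = 0.4884; stable; margin = 10.60/hr


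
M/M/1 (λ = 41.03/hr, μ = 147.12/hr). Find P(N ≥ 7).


ρ = 41.03/147.12 = 0.2789
P(N ≥ n) = ρ^n = 0.2789^7 = 0.0001312

Final: 0.0001312


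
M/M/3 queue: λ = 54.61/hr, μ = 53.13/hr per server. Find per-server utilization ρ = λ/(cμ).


ρ = λ/(cμ) = 54.61/(3·53.13) = 54.61/159.39 = 0.3426

Final: 0.3426
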